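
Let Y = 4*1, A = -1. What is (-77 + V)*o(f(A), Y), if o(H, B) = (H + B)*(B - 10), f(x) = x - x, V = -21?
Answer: 2352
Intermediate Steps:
f(x) = 0
Y = 4
o(H, B) = (-10 + B)*(B + H) (o(H, B) = (B + H)*(-10 + B) = (-10 + B)*(B + H))
(-77 + V)*o(f(A), Y) = (-77 - 21)*(4² - 10*4 - 10*0 + 4*0) = -98*(16 - 40 + 0 + 0) = -98*(-24) = 2352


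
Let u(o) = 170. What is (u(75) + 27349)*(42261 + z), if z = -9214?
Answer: 909420393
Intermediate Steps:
(u(75) + 27349)*(42261 + z) = (170 + 27349)*(42261 - 9214) = 27519*33047 = 909420393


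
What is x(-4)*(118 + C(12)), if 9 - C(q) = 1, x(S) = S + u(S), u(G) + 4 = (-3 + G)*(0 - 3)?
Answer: 1638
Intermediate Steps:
u(G) = 5 - 3*G (u(G) = -4 + (-3 + G)*(0 - 3) = -4 + (-3 + G)*(-3) = -4 + (9 - 3*G) = 5 - 3*G)
x(S) = 5 - 2*S (x(S) = S + (5 - 3*S) = 5 - 2*S)
C(q) = 8 (C(q) = 9 - 1*1 = 9 - 1 = 8)
x(-4)*(118 + C(12)) = (5 - 2*(-4))*(118 + 8) = (5 + 8)*126 = 13*126 = 1638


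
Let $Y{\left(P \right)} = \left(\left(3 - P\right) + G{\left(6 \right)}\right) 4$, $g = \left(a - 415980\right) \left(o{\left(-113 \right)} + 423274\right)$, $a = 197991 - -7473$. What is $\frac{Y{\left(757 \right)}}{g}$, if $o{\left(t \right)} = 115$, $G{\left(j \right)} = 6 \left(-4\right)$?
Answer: $\frac{778}{22282539681} \approx 3.4915 \cdot 10^{-8}$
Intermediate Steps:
$G{\left(j \right)} = -24$
$a = 205464$ ($a = 197991 + 7473 = 205464$)
$g = -89130158724$ ($g = \left(205464 - 415980\right) \left(115 + 423274\right) = \left(-210516\right) 423389 = -89130158724$)
$Y{\left(P \right)} = -84 - 4 P$ ($Y{\left(P \right)} = \left(\left(3 - P\right) - 24\right) 4 = \left(-21 - P\right) 4 = -84 - 4 P$)
$\frac{Y{\left(757 \right)}}{g} = \frac{-84 - 3028}{-89130158724} = \left(-84 - 3028\right) \left(- \frac{1}{89130158724}\right) = \left(-3112\right) \left(- \frac{1}{89130158724}\right) = \frac{778}{22282539681}$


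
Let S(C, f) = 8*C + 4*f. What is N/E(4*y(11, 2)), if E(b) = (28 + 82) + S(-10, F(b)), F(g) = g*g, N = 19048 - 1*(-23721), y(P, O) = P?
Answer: 42769/7774 ≈ 5.5015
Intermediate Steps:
N = 42769 (N = 19048 + 23721 = 42769)
F(g) = g**2
S(C, f) = 4*f + 8*C
E(b) = 30 + 4*b**2 (E(b) = (28 + 82) + (4*b**2 + 8*(-10)) = 110 + (4*b**2 - 80) = 110 + (-80 + 4*b**2) = 30 + 4*b**2)
N/E(4*y(11, 2)) = 42769/(30 + 4*(4*11)**2) = 42769/(30 + 4*44**2) = 42769/(30 + 4*1936) = 42769/(30 + 7744) = 42769/7774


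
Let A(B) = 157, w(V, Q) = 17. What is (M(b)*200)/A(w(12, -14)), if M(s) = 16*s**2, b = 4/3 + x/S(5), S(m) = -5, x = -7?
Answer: 215168/1413 ≈ 152.28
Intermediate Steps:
b = 41/15 (b = 4/3 - 7/(-5) = 4*(1/3) - 7*(-1/5) = 4/3 + 7/5 = 41/15 ≈ 2.7333)
(M(b)*200)/A(w(12, -14)) = ((16*(41/15)**2)*200)/157 = ((16*(1681/225))*200)*(1/157) = ((26896/225)*200)*(1/157) = (215168/9)*(1/157) = 215168/1413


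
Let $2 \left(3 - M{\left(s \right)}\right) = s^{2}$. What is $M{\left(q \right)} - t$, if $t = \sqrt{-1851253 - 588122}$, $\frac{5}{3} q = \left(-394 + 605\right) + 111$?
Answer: $- \frac{466503}{25} - 25 i \sqrt{3903} \approx -18660.0 - 1561.8 i$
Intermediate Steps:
$q = \frac{966}{5}$ ($q = \frac{3 \left(\left(-394 + 605\right) + 111\right)}{5} = \frac{3 \left(211 + 111\right)}{5} = \frac{3}{5} \cdot 322 = \frac{966}{5} \approx 193.2$)
$M{\left(s \right)} = 3 - \frac{s^{2}}{2}$
$t = 25 i \sqrt{3903}$ ($t = \sqrt{-2439375} = 25 i \sqrt{3903} \approx 1561.8 i$)
$M{\left(q \right)} - t = \left(3 - \frac{\left(\frac{966}{5}\right)^{2}}{2}\right) - 25 i \sqrt{3903} = \left(3 - \frac{466578}{25}\right) - 25 i \sqrt{3903} = - \frac{466503}{25} - 25 i \sqrt{3903}$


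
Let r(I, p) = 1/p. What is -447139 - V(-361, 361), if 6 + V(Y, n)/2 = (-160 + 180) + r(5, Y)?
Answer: -161427285/361 ≈ -4.4717e+5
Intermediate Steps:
V(Y, n) = 28 + 2/Y (V(Y, n) = -12 + 2*((-160 + 180) + 1/Y) = -12 + 2*(20 + 1/Y) = -12 + (40 + 2/Y) = 28 + 2/Y)
-447139 - V(-361, 361) = -447139 - (28 + 2/(-361)) = -447139 - (28 + 2*(-1/361)) = -447139 - (28 - 2/361) = -447139 - 1*10106/361 = -447139 - 10106/361 = -161427285/361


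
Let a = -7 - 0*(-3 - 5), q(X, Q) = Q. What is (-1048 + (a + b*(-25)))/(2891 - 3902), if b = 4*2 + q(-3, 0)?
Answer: 1255/1011 ≈ 1.2413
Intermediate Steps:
b = 8 (b = 4*2 + 0 = 8 + 0 = 8)
a = -7 (a = -7 - 0*(-8) = -7 - 1*0 = -7 + 0 = -7)
(-1048 + (a + b*(-25)))/(2891 - 3902) = (-1048 + (-7 + 8*(-25)))/(2891 - 3902) = (-1048 + (-7 - 200))/(-1011) = (-1048 - 207)*(-1/1011) = -1255*(-1/1011) = 1255/1011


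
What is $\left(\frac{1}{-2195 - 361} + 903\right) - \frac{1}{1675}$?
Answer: $\frac{3866009669}{4281300} \approx 903.0$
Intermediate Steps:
$\left(\frac{1}{-2195 - 361} + 903\right) - \frac{1}{1675} = \left(\frac{1}{-2556} + 903\right) - \frac{1}{1675} = \left(- \frac{1}{2556} + 903\right) - \frac{1}{1675} = \frac{2308067}{2556} - \frac{1}{1675} = \frac{3866009669}{4281300}$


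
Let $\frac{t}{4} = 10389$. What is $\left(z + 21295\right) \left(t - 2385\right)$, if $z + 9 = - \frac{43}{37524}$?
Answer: $\frac{10429093614797}{12508} \approx 8.3379 \cdot 10^{8}$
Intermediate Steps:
$t = 41556$ ($t = 4 \cdot 10389 = 41556$)
$z = - \frac{337759}{37524}$ ($z = -9 - \frac{43}{37524} = - \frac{337759}{37524} \approx -9.0011$)
$\left(z + 21295\right) \left(t - 2385\right) = \left(- \frac{337759}{37524} + 21295\right) \left(41556 - 2385\right) = \frac{798735821}{37524} \cdot 39171 = \frac{10429093614797}{12508}$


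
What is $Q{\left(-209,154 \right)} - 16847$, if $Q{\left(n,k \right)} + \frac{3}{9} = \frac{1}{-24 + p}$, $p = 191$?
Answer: $- \frac{8440511}{501} \approx -16847.0$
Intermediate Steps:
$Q{\left(n,k \right)} = - \frac{164}{501}$ ($Q{\left(n,k \right)} = - \frac{1}{3} + \frac{1}{-24 + 191} = - \frac{1}{3} + \frac{1}{167} = - \frac{164}{501}$)
$Q{\left(-209,154 \right)} - 16847 = - \frac{164}{501} - 16847 = - \frac{8440511}{501}$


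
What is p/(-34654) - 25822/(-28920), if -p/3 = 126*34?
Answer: 316628857/250548420 ≈ 1.2637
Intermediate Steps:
p = -12852 (p = -378*34 = -3*4284 = -12852)
p/(-34654) - 25822/(-28920) = -12852/(-34654) - 25822/(-28920) = -12852*(-1/34654) - 25822*(-1/28920) = 6426/17327 + 12911/14460 = 316628857/250548420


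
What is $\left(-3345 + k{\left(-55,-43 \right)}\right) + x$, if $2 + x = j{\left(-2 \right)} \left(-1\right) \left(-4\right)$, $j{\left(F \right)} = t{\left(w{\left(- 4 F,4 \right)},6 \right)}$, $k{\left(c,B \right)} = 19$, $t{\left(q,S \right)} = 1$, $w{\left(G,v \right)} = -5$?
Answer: $-3324$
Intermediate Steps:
$j{\left(F \right)} = 1$
$x = 2$ ($x = -2 + 1 \left(-1\right) \left(-4\right) = -2 - -4 = -2 + 4 = 2$)
$\left(-3345 + k{\left(-55,-43 \right)}\right) + x = \left(-3345 + 19\right) + 2 = -3326 + 2 = -3324$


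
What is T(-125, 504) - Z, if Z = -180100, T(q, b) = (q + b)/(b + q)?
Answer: 180101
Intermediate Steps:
T(q, b) = 1 (T(q, b) = (b + q)/(b + q) = 1)
T(-125, 504) - Z = 1 - 1*(-180100) = 1 + 180100 = 180101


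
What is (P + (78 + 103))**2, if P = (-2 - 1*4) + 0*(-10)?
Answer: 30625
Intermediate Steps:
P = -6 (P = (-2 - 4) + 0 = -6 + 0 = -6)
(P + (78 + 103))**2 = (-6 + (78 + 103))**2 = (-6 + 181)**2 = 175**2 = 30625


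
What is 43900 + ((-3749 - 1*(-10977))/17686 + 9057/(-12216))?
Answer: 1580769773591/36008696 ≈ 43900.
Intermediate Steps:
43900 + ((-3749 - 1*(-10977))/17686 + 9057/(-12216)) = 43900 + ((-3749 + 10977)*(1/17686) + 9057*(-1/12216)) = 43900 + (7228*(1/17686) - 3019/4072) = 43900 + (3614/8843 - 3019/4072) = 43900 - 11980809/36008696 = 1580769773591/36008696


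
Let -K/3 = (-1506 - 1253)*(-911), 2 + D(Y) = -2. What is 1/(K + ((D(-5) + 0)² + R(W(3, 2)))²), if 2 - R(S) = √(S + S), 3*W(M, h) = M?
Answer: -7540021/56851916677849 + 36*√2/56851916677849 ≈ -1.3262e-7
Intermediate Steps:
D(Y) = -4 (D(Y) = -2 - 2 = -4)
W(M, h) = M/3
R(S) = 2 - √2*√S (R(S) = 2 - √(S + S) = 2 - √(2*S) = 2 - √2*√S)
K = -7540347 (K = -3*(-1506 - 1253)*(-911) = -(-8277)*(-911) = -3*2513449 = -7540347)
1/(K + ((D(-5) + 0)² + R(W(3, 2)))²) = 1/(-7540347 + ((-4 + 0)² + (2 - √2*√((⅓)*3)))²) = 1/(-7540347 + ((-4)² + (2 - √2*√1))²) = 1/(-7540347 + (16 + (2 - 1*√2*1))²) = 1/(-7540347 + (16 + (2 - √2))²) = 1/(-7540347 + (18 - √2)²)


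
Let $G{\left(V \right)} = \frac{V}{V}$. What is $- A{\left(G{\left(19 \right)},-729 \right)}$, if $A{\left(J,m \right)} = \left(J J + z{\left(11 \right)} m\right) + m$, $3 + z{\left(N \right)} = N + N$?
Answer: $14579$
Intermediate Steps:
$G{\left(V \right)} = 1$
$z{\left(N \right)} = -3 + 2 N$ ($z{\left(N \right)} = -3 + \left(N + N\right) = -3 + 2 N$)
$A{\left(J,m \right)} = J^{2} + 20 m$ ($A{\left(J,m \right)} = \left(J J + \left(-3 + 2 \cdot 11\right) m\right) + m = \left(J^{2} + \left(-3 + 22\right) m\right) + m = \left(J^{2} + 19 m\right) + m = J^{2} + 20 m$)
$- A{\left(G{\left(19 \right)},-729 \right)} = - (1^{2} + 20 \left(-729\right)) = - (1 - 14580) = \left(-1\right) \left(-14579\right) = 14579$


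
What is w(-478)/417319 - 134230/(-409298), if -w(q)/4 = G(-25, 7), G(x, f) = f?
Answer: 4000376359/12200559433 ≈ 0.32788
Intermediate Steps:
w(q) = -28 (w(q) = -4*7 = -28)
w(-478)/417319 - 134230/(-409298) = -28/417319 - 134230/(-409298) = -28*1/417319 - 134230*(-1/409298) = -4/59617 + 67115/204649 = 4000376359/12200559433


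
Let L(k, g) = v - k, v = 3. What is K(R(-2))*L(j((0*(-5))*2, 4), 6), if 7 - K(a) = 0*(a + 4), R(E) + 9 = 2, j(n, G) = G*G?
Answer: -91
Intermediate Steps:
j(n, G) = G²
R(E) = -7 (R(E) = -9 + 2 = -7)
L(k, g) = 3 - k
K(a) = 7 (K(a) = 7 - 0*(a + 4) = 7 - 0*(4 + a) = 7 - 1*0 = 7 + 0 = 7)
K(R(-2))*L(j((0*(-5))*2, 4), 6) = 7*(3 - 1*4²) = 7*(3 - 1*16) = 7*(3 - 16) = 7*(-13) = -91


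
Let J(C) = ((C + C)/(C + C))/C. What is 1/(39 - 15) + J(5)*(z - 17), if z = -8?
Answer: -119/24 ≈ -4.9583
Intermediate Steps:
J(C) = 1/C (J(C) = ((2*C)/((2*C)))/C = ((2*C)*(1/(2*C)))/C = 1/C)
1/(39 - 15) + J(5)*(z - 17) = 1/(39 - 15) + (-8 - 17)/5 = 1/24 + (⅕)*(-25) = 1/24 - 5 = -119/24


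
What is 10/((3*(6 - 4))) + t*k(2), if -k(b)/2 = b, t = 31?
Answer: -367/3 ≈ -122.33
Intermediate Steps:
k(b) = -2*b
10/((3*(6 - 4))) + t*k(2) = 10/((3*(6 - 4))) + 31*(-2*2) = 10/((3*2)) + 31*(-4) = 10/6 - 124 = 10*(1/6) - 124 = 5/3 - 124 = -367/3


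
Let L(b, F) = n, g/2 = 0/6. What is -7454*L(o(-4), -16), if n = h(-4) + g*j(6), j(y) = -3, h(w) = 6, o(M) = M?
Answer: -44724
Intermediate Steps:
g = 0 (g = 2*(0/6) = 2*(0*(⅙)) = 2*0 = 0)
n = 6 (n = 6 + 0*(-3) = 6 + 0 = 6)
L(b, F) = 6
-7454*L(o(-4), -16) = -7454*6 = -44724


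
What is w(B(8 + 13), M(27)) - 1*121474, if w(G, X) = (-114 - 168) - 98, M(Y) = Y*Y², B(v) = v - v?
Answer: -121854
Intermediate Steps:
B(v) = 0
M(Y) = Y³
w(G, X) = -380 (w(G, X) = -282 - 98 = -380)
w(B(8 + 13), M(27)) - 1*121474 = -380 - 1*121474 = -380 - 121474 = -121854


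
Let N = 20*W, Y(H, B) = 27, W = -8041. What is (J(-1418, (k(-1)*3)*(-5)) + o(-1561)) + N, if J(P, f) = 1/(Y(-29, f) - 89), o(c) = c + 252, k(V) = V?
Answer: -10051999/62 ≈ -1.6213e+5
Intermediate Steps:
o(c) = 252 + c
N = -160820 (N = 20*(-8041) = -160820)
J(P, f) = -1/62 (J(P, f) = 1/(27 - 89) = 1/(-62) = -1/62)
(J(-1418, (k(-1)*3)*(-5)) + o(-1561)) + N = (-1/62 + (252 - 1561)) - 160820 = (-1/62 - 1309) - 160820 = -81159/62 - 160820 = -10051999/62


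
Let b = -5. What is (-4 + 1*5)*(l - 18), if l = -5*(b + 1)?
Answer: 2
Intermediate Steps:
l = 20 (l = -5*(-5 + 1) = -5*(-4) = 20)
(-4 + 1*5)*(l - 18) = (-4 + 1*5)*(20 - 18) = (-4 + 5)*2 = 1*2 = 2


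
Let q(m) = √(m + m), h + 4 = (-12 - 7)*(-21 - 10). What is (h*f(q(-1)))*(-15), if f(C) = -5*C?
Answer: 43875*I*√2 ≈ 62049.0*I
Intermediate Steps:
h = 585 (h = -4 + (-12 - 7)*(-21 - 10) = -4 - 19*(-31) = -4 + 589 = 585)
q(m) = √2*√m (q(m) = √(2*m) = √2*√m)
(h*f(q(-1)))*(-15) = (585*(-5*√2*√(-1)))*(-15) = (585*(-5*√2*I))*(-15) = (585*(-5*I*√2))*(-15) = -2925*I*√2*(-15) = 43875*I*√2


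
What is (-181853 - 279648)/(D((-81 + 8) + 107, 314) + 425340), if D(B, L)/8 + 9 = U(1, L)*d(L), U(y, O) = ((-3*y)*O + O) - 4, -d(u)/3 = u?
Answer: -461501/5188020 ≈ -0.088955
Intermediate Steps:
d(u) = -3*u
U(y, O) = -4 + O - 3*O*y (U(y, O) = (-3*O*y + O) - 4 = (O - 3*O*y) - 4 = -4 + O - 3*O*y)
D(B, L) = -72 - 24*L*(-4 - 2*L) (D(B, L) = -72 + 8*((-4 + L - 3*L*1)*(-3*L)) = -72 + 8*((-4 + L - 3*L)*(-3*L)) = -72 + 8*((-4 - 2*L)*(-3*L)) = -72 + 8*(-3*L*(-4 - 2*L)) = -72 - 24*L*(-4 - 2*L))
(-181853 - 279648)/(D((-81 + 8) + 107, 314) + 425340) = (-181853 - 279648)/((-72 + 48*314*(2 + 314)) + 425340) = -461501/((-72 + 48*314*316) + 425340) = -461501/((-72 + 4762752) + 425340) = -461501/(4762680 + 425340) = -461501/5188020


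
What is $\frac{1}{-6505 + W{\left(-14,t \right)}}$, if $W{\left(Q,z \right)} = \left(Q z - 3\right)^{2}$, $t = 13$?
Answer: $\frac{1}{27720} \approx 3.6075 \cdot 10^{-5}$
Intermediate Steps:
$W{\left(Q,z \right)} = \left(-3 + Q z\right)^{2}$
$\frac{1}{-6505 + W{\left(-14,t \right)}} = \frac{1}{-6505 + \left(-3 - 182\right)^{2}} = \frac{1}{-6505 + \left(-185\right)^{2}} = \frac{1}{-6505 + 34225} = \frac{1}{27720}$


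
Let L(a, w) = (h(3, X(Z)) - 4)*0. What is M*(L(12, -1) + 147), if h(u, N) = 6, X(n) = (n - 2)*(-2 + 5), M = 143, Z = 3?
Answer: 21021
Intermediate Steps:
X(n) = -6 + 3*n (X(n) = (-2 + n)*3 = -6 + 3*n)
L(a, w) = 0 (L(a, w) = (6 - 4)*0 = 2*0 = 0)
M*(L(12, -1) + 147) = 143*(0 + 147) = 143*147 = 21021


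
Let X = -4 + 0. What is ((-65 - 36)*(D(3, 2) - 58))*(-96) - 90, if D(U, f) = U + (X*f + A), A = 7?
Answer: -543066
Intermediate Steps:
X = -4
D(U, f) = 7 + U - 4*f (D(U, f) = U + (-4*f + 7) = U + (7 - 4*f) = 7 + U - 4*f)
((-65 - 36)*(D(3, 2) - 58))*(-96) - 90 = ((-65 - 36)*((7 + 3 - 4*2) - 58))*(-96) - 90 = -101*((7 + 3 - 8) - 58)*(-96) - 90 = -101*(2 - 58)*(-96) - 90 = -101*(-56)*(-96) - 90 = 5656*(-96) - 90 = -542976 - 90 = -543066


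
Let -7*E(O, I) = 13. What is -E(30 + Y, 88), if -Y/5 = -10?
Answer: 13/7 ≈ 1.8571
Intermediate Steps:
Y = 50 (Y = -5*(-10) = 50)
E(O, I) = -13/7 (E(O, I) = -1/7*13 = -13/7)
-E(30 + Y, 88) = -1*(-13/7) = 13/7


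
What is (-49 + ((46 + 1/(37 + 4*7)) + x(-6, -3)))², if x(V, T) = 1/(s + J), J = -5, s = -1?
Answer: 1510441/152100 ≈ 9.9306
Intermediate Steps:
x(V, T) = -⅙ (x(V, T) = 1/(-1 - 5) = 1/(-6) = -⅙)
(-49 + ((46 + 1/(37 + 4*7)) + x(-6, -3)))² = (-49 + ((46 + 1/(37 + 4*7)) - ⅙))² = (-49 + ((46 + 1/(37 + 28)) - ⅙))² = (-49 + ((46 + 1/65) - ⅙))² = (-49 + (2991/65 - ⅙))² = (-49 + 17881/390)² = (-1229/390)² = 1510441/152100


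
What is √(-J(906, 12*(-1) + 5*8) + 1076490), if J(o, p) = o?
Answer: 8*√16806 ≈ 1037.1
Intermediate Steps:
√(-J(906, 12*(-1) + 5*8) + 1076490) = √(-1*906 + 1076490) = √(-906 + 1076490) = √1075584 = 8*√16806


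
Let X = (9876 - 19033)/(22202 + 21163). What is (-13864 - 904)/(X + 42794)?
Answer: -640414320/1855752653 ≈ -0.34510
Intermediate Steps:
X = -9157/43365 ≈ -0.21116
(-13864 - 904)/(X + 42794) = (-13864 - 904)/(-9157/43365 + 42794) = -14768/1855752653/43365 = -14768*43365/1855752653 = -640414320/1855752653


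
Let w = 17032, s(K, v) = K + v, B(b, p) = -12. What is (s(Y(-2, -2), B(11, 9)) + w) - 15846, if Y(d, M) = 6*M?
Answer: 1162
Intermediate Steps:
(s(Y(-2, -2), B(11, 9)) + w) - 15846 = ((6*(-2) - 12) + 17032) - 15846 = ((-12 - 12) + 17032) - 15846 = (-24 + 17032) - 15846 = 17008 - 15846 = 1162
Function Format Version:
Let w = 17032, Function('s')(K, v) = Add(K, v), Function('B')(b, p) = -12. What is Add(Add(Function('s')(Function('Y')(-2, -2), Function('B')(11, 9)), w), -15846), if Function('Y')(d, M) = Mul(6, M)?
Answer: 1162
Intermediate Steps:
Add(Add(Function('s')(Function('Y')(-2, -2), Function('B')(11, 9)), w), -15846) = Add(Add(Add(Mul(6, -2), -12), 17032), -15846) = Add(Add(Add(-12, -12), 17032), -15846) = Add(Add(-24, 17032), -15846) = Add(17008, -15846) = 1162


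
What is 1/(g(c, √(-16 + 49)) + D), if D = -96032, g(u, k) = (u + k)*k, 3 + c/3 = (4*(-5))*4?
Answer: -95999/9213761968 + 249*√33/9213761968 ≈ -1.0264e-5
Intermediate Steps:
c = -249 (c = -9 + 3*((4*(-5))*4) = -9 + 3*(-20*4) = -9 + 3*(-80) = -9 - 240 = -249)
g(u, k) = k*(k + u) (g(u, k) = (k + u)*k = k*(k + u))
1/(g(c, √(-16 + 49)) + D) = 1/(√(-16 + 49)*(√(-16 + 49) - 249) - 96032) = 1/(√33*(√33 - 249) - 96032) = 1/(√33*(-249 + √33) - 96032) = 1/(-96032 + √33*(-249 + √33))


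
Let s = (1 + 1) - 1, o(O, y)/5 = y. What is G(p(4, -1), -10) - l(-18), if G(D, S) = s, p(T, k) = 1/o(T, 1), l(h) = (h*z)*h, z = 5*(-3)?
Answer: 4861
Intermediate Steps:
z = -15
o(O, y) = 5*y
l(h) = -15*h**2 (l(h) = (h*(-15))*h = (-15*h)*h = -15*h**2)
p(T, k) = 1/5 (p(T, k) = 1/(5*1) = 1/5)
s = 1 (s = 2 - 1 = 1)
G(D, S) = 1
G(p(4, -1), -10) - l(-18) = 1 - (-15)*(-18)**2 = 1 - (-15)*324 = 1 - 1*(-4860) = 1 + 4860 = 4861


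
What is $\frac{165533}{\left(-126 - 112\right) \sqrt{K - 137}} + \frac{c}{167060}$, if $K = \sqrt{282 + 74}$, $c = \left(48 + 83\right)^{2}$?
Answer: $\frac{17161}{167060} + \frac{165533 i}{238 \sqrt{137 - 2 \sqrt{89}}} \approx 0.10272 + 63.992 i$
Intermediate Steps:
$c = 17161$ ($c = 131^{2} = 17161$)
$K = 2 \sqrt{89}$ ($K = \sqrt{356} = 2 \sqrt{89} \approx 18.868$)
$\frac{165533}{\left(-126 - 112\right) \sqrt{K - 137}} + \frac{c}{167060} = \frac{165533}{\left(-126 - 112\right) \sqrt{2 \sqrt{89} - 137}} + \frac{17161}{167060} = \frac{165533}{\left(-238\right) \sqrt{-137 + 2 \sqrt{89}}} + 17161 \cdot \frac{1}{167060} = 165533 \left(- \frac{1}{238 \sqrt{-137 + 2 \sqrt{89}}}\right) + \frac{17161}{167060} = - \frac{165533}{238 \sqrt{-137 + 2 \sqrt{89}}} + \frac{17161}{167060} = \frac{17161}{167060} - \frac{165533}{238 \sqrt{-137 + 2 \sqrt{89}}}$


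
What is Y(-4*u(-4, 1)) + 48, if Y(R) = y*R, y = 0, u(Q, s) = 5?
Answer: 48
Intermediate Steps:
Y(R) = 0 (Y(R) = 0*R = 0)
Y(-4*u(-4, 1)) + 48 = 0 + 48 = 48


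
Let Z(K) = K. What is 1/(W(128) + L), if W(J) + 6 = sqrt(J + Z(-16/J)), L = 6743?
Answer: 53896/363096329 - 2*sqrt(2046)/363096329 ≈ 0.00014819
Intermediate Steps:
W(J) = -6 + sqrt(J - 16/J)
1/(W(128) + L) = 1/((-6 + sqrt(128 - 16/128)) + 6743) = 1/((-6 + sqrt(128 - 16*1/128)) + 6743) = 1/((-6 + sqrt(128 - 1/8)) + 6743) = 1/((-6 + sqrt(1023/8)) + 6743) = 1/((-6 + sqrt(2046)/4) + 6743) = 1/(6737 + sqrt(2046)/4)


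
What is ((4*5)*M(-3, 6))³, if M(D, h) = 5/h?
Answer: 125000/27 ≈ 4629.6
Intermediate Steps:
((4*5)*M(-3, 6))³ = ((4*5)*(5/6))³ = (20*(5*(⅙)))³ = (20*(⅚))³ = (50/3)³ = 125000/27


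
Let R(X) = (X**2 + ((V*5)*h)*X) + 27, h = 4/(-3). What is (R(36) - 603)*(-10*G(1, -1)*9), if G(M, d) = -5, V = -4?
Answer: 756000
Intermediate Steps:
h = -4/3 (h = 4*(-1/3) = -4/3 ≈ -1.3333)
R(X) = 27 + X**2 + 80*X/3 (R(X) = (X**2 + (-4*5*(-4/3))*X) + 27 = (X**2 + (-20*(-4/3))*X) + 27 = (X**2 + 80*X/3) + 27 = 27 + X**2 + 80*X/3)
(R(36) - 603)*(-10*G(1, -1)*9) = ((27 + 36**2 + (80/3)*36) - 603)*(-10*(-5)*9) = ((27 + 1296 + 960) - 603)*(50*9) = (2283 - 603)*450 = 1680*450 = 756000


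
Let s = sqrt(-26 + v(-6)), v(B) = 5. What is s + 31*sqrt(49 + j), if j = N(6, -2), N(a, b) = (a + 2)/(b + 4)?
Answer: 31*sqrt(53) + I*sqrt(21) ≈ 225.68 + 4.5826*I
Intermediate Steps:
N(a, b) = (2 + a)/(4 + b)
j = 4 (j = (2 + 6)/(4 - 2) = 8/2 = (1/2)*8 = 4)
s = I*sqrt(21) (s = sqrt(-26 + 5) = sqrt(-21) = I*sqrt(21) ≈ 4.5826*I)
s + 31*sqrt(49 + j) = I*sqrt(21) + 31*sqrt(49 + 4) = I*sqrt(21) + 31*sqrt(53) = 31*sqrt(53) + I*sqrt(21)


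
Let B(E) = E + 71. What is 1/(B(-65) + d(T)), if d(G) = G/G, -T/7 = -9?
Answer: ⅐ ≈ 0.14286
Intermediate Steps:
T = 63 (T = -7*(-9) = 63)
d(G) = 1
B(E) = 71 + E
1/(B(-65) + d(T)) = 1/((71 - 65) + 1) = 1/(6 + 1) = 1/7 = ⅐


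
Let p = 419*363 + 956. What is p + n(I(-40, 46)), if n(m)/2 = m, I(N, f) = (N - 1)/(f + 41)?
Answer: 13315529/87 ≈ 1.5305e+5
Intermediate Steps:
p = 153053 (p = 152097 + 956 = 153053)
I(N, f) = (-1 + N)/(41 + f)
n(m) = 2*m
p + n(I(-40, 46)) = 153053 + 2*((-1 - 40)/(41 + 46)) = 153053 + 2*(-41/87) = 153053 - 82/87 = 13315529/87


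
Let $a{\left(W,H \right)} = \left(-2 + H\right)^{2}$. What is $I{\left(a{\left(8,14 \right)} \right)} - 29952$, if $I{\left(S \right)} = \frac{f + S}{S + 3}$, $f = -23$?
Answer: $- \frac{4402823}{147} \approx -29951.0$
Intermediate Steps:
$I{\left(S \right)} = \frac{-23 + S}{3 + S}$ ($I{\left(S \right)} = \frac{-23 + S}{S + 3} = \frac{-23 + S}{3 + S}$)
$I{\left(a{\left(8,14 \right)} \right)} - 29952 = \frac{-23 + \left(-2 + 14\right)^{2}}{3 + \left(-2 + 14\right)^{2}} - 29952 = \frac{-23 + 12^{2}}{3 + 12^{2}} - 29952 = \frac{-23 + 144}{3 + 144} - 29952 = \frac{1}{147} \cdot 121 - 29952 = \frac{121}{147} - 29952 = - \frac{4402823}{147}$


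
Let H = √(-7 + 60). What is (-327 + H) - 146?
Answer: -473 + √53 ≈ -465.72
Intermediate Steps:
H = √53 ≈ 7.2801
(-327 + H) - 146 = (-327 + √53) - 146 = -473 + √53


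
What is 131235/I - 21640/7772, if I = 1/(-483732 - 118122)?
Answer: -153466513733080/1943 ≈ -7.8984e+10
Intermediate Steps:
I = -1/601854 (I = 1/(-601854) = -1/601854 ≈ -1.6615e-6)
131235/I - 21640/7772 = 131235/(-1/601854) - 21640/7772 = 131235*(-601854) - 21640*1/7772 = -78984309690 - 5410/1943 = -153466513733080/1943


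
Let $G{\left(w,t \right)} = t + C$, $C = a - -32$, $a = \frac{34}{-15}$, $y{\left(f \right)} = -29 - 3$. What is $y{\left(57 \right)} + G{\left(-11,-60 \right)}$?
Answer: $- \frac{934}{15} \approx -62.267$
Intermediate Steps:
$y{\left(f \right)} = -32$
$a = - \frac{34}{15}$ ($a = 34 \left(- \frac{1}{15}\right) = - \frac{34}{15} \approx -2.2667$)
$C = \frac{446}{15}$ ($C = - \frac{34}{15} - -32 = - \frac{34}{15} + 32 = \frac{446}{15} \approx 29.733$)
$G{\left(w,t \right)} = \frac{446}{15} + t$ ($G{\left(w,t \right)} = t + \frac{446}{15} = \frac{446}{15} + t$)
$y{\left(57 \right)} + G{\left(-11,-60 \right)} = -32 + \left(\frac{446}{15} - 60\right) = -32 - \frac{454}{15} = - \frac{934}{15}$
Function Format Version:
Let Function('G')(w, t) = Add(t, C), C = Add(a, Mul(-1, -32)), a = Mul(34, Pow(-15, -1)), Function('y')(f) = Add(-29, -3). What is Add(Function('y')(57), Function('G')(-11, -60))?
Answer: Rational(-934, 15) ≈ -62.267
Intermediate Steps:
Function('y')(f) = -32
a = Rational(-34, 15) (a = Mul(34, Rational(-1, 15)) = Rational(-34, 15) ≈ -2.2667)
C = Rational(446, 15) (C = Add(Rational(-34, 15), Mul(-1, -32)) = Add(Rational(-34, 15), 32) = Rational(446, 15) ≈ 29.733)
Function('G')(w, t) = Add(Rational(446, 15), t) (Function('G')(w, t) = Add(t, Rational(446, 15)) = Add(Rational(446, 15), t))
Add(Function('y')(57), Function('G')(-11, -60)) = Add(-32, Add(Rational(446, 15), -60)) = Add(-32, Rational(-454, 15)) = Rational(-934, 15)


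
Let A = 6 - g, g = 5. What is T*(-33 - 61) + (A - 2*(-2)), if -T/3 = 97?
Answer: 27359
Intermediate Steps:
T = -291 (T = -3*97 = -291)
A = 1 (A = 6 - 1*5 = 6 - 5 = 1)
T*(-33 - 61) + (A - 2*(-2)) = -291*(-33 - 61) + (1 - 2*(-2)) = -291*(-94) + (1 + 4) = 27354 + 5 = 27359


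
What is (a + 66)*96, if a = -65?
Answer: 96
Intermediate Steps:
(a + 66)*96 = (-65 + 66)*96 = 1*96 = 96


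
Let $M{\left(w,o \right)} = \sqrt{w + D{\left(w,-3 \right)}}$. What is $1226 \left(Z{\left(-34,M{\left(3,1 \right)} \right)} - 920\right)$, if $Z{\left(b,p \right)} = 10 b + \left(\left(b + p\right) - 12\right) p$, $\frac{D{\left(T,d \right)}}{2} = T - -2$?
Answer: $-1528822 - 56396 \sqrt{13} \approx -1.7322 \cdot 10^{6}$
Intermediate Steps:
$D{\left(T,d \right)} = 4 + 2 T$ ($D{\left(T,d \right)} = 2 \left(T - -2\right) = 2 \left(T + 2\right) = 2 \left(2 + T\right) = 4 + 2 T$)
$M{\left(w,o \right)} = \sqrt{4 + 3 w}$ ($M{\left(w,o \right)} = \sqrt{w + \left(4 + 2 w\right)} = \sqrt{4 + 3 w}$)
$Z{\left(b,p \right)} = 10 b + p \left(-12 + b + p\right)$ ($Z{\left(b,p \right)} = 10 b + \left(-12 + b + p\right) p = 10 b + p \left(-12 + b + p\right)$)
$1226 \left(Z{\left(-34,M{\left(3,1 \right)} \right)} - 920\right) = 1226 \left(\left(\left(\sqrt{4 + 3 \cdot 3}\right)^{2} - 12 \sqrt{4 + 3 \cdot 3} + 10 \left(-34\right) - 34 \sqrt{4 + 3 \cdot 3}\right) - 920\right) = 1226 \left(\left(\left(\sqrt{4 + 9}\right)^{2} - 12 \sqrt{4 + 9} - 340 - 34 \sqrt{4 + 9}\right) - 920\right) = 1226 \left(\left(\left(\sqrt{13}\right)^{2} - 12 \sqrt{13} - 340 - 34 \sqrt{13}\right) - 920\right) = 1226 \left(\left(13 - 12 \sqrt{13} - 340 - 34 \sqrt{13}\right) - 920\right) = 1226 \left(\left(-327 - 46 \sqrt{13}\right) - 920\right) = 1226 \left(-1247 - 46 \sqrt{13}\right) = -1528822 - 56396 \sqrt{13}$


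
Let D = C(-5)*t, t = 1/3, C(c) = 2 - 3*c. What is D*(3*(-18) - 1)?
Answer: -935/3 ≈ -311.67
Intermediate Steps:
t = 1/3 ≈ 0.33333
D = 17/3 (D = (2 - 3*(-5))*(1/3) = (2 + 15)*(1/3) = 17*(1/3) = 17/3 ≈ 5.6667)
D*(3*(-18) - 1) = 17*(3*(-18) - 1)/3 = 17*(-54 - 1)/3 = (17/3)*(-55) = -935/3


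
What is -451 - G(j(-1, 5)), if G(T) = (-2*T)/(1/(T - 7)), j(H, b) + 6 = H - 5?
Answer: 5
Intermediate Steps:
j(H, b) = -11 + H (j(H, b) = -6 + (H - 5) = -6 + (-5 + H) = -11 + H)
G(T) = -2*T*(-7 + T) (G(T) = (-2*T)/(1/(-7 + T)) = (-2*T)*(-7 + T) = -2*T*(-7 + T))
-451 - G(j(-1, 5)) = -451 - 2*(-11 - 1)*(7 - (-11 - 1)) = -451 - 2*(-12)*(7 - 1*(-12)) = -451 - 2*(-12)*(7 + 12) = -451 - 2*(-12)*19 = -451 - 1*(-456) = -451 + 456 = 5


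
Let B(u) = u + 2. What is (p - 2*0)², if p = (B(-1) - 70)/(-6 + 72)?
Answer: 529/484 ≈ 1.0930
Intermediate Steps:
B(u) = 2 + u
p = -23/22 (p = ((2 - 1) - 70)/(-6 + 72) = (1 - 70)/66 = -69*1/66 = -23/22 ≈ -1.0455)
(p - 2*0)² = (-23/22 - 2*0)² = (-23/22 + 0)² = (-23/22)² = 529/484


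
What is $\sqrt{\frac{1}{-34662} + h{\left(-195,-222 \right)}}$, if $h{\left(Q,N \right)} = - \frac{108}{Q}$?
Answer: $\frac{\sqrt{2811256484010}}{2253030} \approx 0.74419$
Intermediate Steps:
$\sqrt{\frac{1}{-34662} + h{\left(-195,-222 \right)}} = \sqrt{\frac{1}{-34662} - \frac{108}{-195}} = \sqrt{- \frac{1}{34662} - - \frac{36}{65}} = \sqrt{- \frac{1}{34662} + \frac{36}{65}} = \sqrt{\frac{1247767}{2253030}} = \frac{\sqrt{2811256484010}}{2253030}$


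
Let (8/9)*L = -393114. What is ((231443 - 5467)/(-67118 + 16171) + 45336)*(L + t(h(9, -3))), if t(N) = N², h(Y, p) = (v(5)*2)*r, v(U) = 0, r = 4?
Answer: -1021387072174452/50947 ≈ -2.0048e+10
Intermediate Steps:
L = -1769013/4 (L = (9/8)*(-393114) = -1769013/4 ≈ -4.4225e+5)
h(Y, p) = 0 (h(Y, p) = (0*2)*4 = 0*4 = 0)
((231443 - 5467)/(-67118 + 16171) + 45336)*(L + t(h(9, -3))) = ((231443 - 5467)/(-67118 + 16171) + 45336)*(-1769013/4 + 0²) = (225976/(-50947) + 45336)*(-1769013/4 + 0) = (225976*(-1/50947) + 45336)*(-1769013/4) = (-225976/50947 + 45336)*(-1769013/4) = (2309507216/50947)*(-1769013/4) = -1021387072174452/50947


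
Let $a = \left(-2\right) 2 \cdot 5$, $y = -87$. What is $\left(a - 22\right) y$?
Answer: $3654$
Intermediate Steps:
$a = -20$ ($a = \left(-4\right) 5 = -20$)
$\left(a - 22\right) y = \left(-20 - 22\right) \left(-87\right) = \left(-42\right) \left(-87\right) = 3654$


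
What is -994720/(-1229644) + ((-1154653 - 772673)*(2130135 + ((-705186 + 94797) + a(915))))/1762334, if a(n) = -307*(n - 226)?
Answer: -55364079402783197/38697204091 ≈ -1.4307e+6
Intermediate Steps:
a(n) = 69382 - 307*n (a(n) = -307*(-226 + n) = 69382 - 307*n)
-994720/(-1229644) + ((-1154653 - 772673)*(2130135 + ((-705186 + 94797) + a(915))))/1762334 = -994720/(-1229644) + ((-1154653 - 772673)*(2130135 + ((-705186 + 94797) + (69382 - 307*915))))/1762334 = -994720*(-1/1229644) - 1927326*(2130135 + (-610389 + (69382 - 280905)))*(1/1762334) = 248680/307411 - 1927326*(2130135 + (-610389 - 211523))*(1/1762334) = 248680/307411 - 1927326*(2130135 - 821912)*(1/1762334) = 248680/307411 - 1927326*1308223*(1/1762334) = 248680/307411 - 2521372201698*1/1762334 = 248680/307411 - 180098014407/125881 = -55364079402783197/38697204091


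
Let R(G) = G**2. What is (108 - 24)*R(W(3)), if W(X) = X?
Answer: 756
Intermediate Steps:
(108 - 24)*R(W(3)) = (108 - 24)*3**2 = 84*9 = 756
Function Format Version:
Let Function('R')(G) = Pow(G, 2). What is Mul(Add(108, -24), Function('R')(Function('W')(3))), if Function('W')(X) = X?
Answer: 756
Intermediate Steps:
Mul(Add(108, -24), Function('R')(Function('W')(3))) = Mul(Add(108, -24), Pow(3, 2)) = Mul(84, 9) = 756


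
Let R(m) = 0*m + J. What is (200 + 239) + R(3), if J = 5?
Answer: 444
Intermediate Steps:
R(m) = 5 (R(m) = 0*m + 5 = 0 + 5 = 5)
(200 + 239) + R(3) = (200 + 239) + 5 = 439 + 5 = 444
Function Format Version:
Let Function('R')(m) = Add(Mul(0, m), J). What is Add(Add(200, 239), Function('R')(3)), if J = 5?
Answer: 444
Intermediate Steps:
Function('R')(m) = 5 (Function('R')(m) = Add(Mul(0, m), 5) = Add(0, 5) = 5)
Add(Add(200, 239), Function('R')(3)) = Add(Add(200, 239), 5) = Add(439, 5) = 444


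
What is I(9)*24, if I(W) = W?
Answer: 216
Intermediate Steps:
I(9)*24 = 9*24 = 216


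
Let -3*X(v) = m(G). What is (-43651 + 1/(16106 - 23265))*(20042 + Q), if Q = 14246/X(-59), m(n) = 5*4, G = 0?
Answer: -5595299166301/7159 ≈ -7.8158e+8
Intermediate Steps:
m(n) = 20
X(v) = -20/3 (X(v) = -⅓*20 = -20/3)
Q = -21369/10 (Q = 14246/(-20/3) = 14246*(-3/20) = -21369/10 ≈ -2136.9)
(-43651 + 1/(16106 - 23265))*(20042 + Q) = (-43651 + 1/(16106 - 23265))*(20042 - 21369/10) = (-43651 + 1/(-7159))*(179051/10) = (-43651 - 1/7159)*(179051/10) = -312497510/7159*179051/10 = -5595299166301/7159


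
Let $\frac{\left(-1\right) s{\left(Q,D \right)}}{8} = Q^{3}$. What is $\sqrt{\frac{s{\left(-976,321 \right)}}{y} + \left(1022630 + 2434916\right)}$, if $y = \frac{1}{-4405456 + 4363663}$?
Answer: $i \sqrt{310844353002998} \approx 1.7631 \cdot 10^{7} i$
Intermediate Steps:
$y = - \frac{1}{41793}$ ($y = \frac{1}{-41793} = - \frac{1}{41793} \approx -2.3927 \cdot 10^{-5}$)
$s{\left(Q,D \right)} = - 8 Q^{3}$
$\sqrt{\frac{s{\left(-976,321 \right)}}{y} + \left(1022630 + 2434916\right)} = \sqrt{\frac{\left(-8\right) \left(-976\right)^{3}}{- \frac{1}{41793}} + \left(1022630 + 2434916\right)} = \sqrt{\left(-8\right) \left(-929714176\right) \left(-41793\right) + 3457546} = \sqrt{7437713408 \left(-41793\right) + 3457546} = \sqrt{-310844356460544 + 3457546} = \sqrt{-310844353002998} = i \sqrt{310844353002998}$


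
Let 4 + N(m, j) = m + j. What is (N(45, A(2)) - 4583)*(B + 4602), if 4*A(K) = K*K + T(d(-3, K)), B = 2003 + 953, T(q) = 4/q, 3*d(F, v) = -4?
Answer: -68653093/2 ≈ -3.4327e+7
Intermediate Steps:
d(F, v) = -4/3 (d(F, v) = (⅓)*(-4) = -4/3)
B = 2956
A(K) = -¾ + K²/4 (A(K) = (K*K + 4/(-4/3))/4 = (K² + 4*(-¾))/4 = (K² - 3)/4 = (-3 + K²)/4 = -¾ + K²/4)
N(m, j) = -4 + j + m (N(m, j) = -4 + (m + j) = -4 + (j + m) = -4 + j + m)
(N(45, A(2)) - 4583)*(B + 4602) = ((-4 + (-¾ + (¼)*2²) + 45) - 4583)*(2956 + 4602) = ((-4 + (-¾ + (¼)*4) + 45) - 4583)*7558 = ((-4 + (-¾ + 1) + 45) - 4583)*7558 = ((-4 + ¼ + 45) - 4583)*7558 = (165/4 - 4583)*7558 = -18167/4*7558 = -68653093/2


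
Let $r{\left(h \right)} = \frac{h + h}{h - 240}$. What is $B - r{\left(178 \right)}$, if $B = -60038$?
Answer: $- \frac{1861000}{31} \approx -60032.0$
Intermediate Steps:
$r{\left(h \right)} = \frac{2 h}{-240 + h}$
$B - r{\left(178 \right)} = -60038 - 2 \cdot 178 \frac{1}{-240 + 178} = -60038 - 2 \cdot 178 \frac{1}{-62} = -60038 - 2 \cdot 178 \left(- \frac{1}{62}\right) = -60038 - - \frac{178}{31} = -60038 + \frac{178}{31} = - \frac{1861000}{31}$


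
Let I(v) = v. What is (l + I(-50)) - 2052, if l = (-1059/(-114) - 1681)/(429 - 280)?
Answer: -11965049/5662 ≈ -2113.2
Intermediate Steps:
l = -63525/5662 (l = (-1059*(-1/114) - 1681)/149 = (353/38 - 1681)*(1/149) = -63525/38*1/149 = -63525/5662 ≈ -11.220)
(l + I(-50)) - 2052 = (-63525/5662 - 50) - 2052 = -346625/5662 - 2052 = -11965049/5662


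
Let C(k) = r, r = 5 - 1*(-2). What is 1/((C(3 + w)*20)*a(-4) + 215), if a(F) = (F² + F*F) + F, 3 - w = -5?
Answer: 1/4135 ≈ 0.00024184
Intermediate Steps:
w = 8 (w = 3 - 1*(-5) = 3 + 5 = 8)
r = 7 (r = 5 + 2 = 7)
C(k) = 7
a(F) = F + 2*F² (a(F) = (F² + F²) + F = 2*F² + F = F + 2*F²)
1/((C(3 + w)*20)*a(-4) + 215) = 1/((7*20)*(-4*(1 + 2*(-4))) + 215) = 1/(140*(-4*(1 - 8)) + 215) = 1/(140*(-4*(-7)) + 215) = 1/(140*28 + 215) = 1/(3920 + 215) = 1/4135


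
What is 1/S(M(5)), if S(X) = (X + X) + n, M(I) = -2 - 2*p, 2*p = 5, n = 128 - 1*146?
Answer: -1/32 ≈ -0.031250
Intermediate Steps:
n = -18 (n = 128 - 146 = -18)
p = 5/2 (p = (½)*5 = 5/2 ≈ 2.5000)
M(I) = -7 (M(I) = -2 - 2*5/2 = -2 - 5 = -7)
S(X) = -18 + 2*X (S(X) = (X + X) - 18 = 2*X - 18 = -18 + 2*X)
1/S(M(5)) = 1/(-18 + 2*(-7)) = 1/(-18 - 14) = 1/(-32) = -1/32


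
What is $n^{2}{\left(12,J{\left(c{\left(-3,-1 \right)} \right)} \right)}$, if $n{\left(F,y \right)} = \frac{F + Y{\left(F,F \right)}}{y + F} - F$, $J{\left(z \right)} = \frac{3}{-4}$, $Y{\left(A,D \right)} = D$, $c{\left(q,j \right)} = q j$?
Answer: $\frac{21904}{225} \approx 97.351$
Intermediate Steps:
$c{\left(q,j \right)} = j q$
$J{\left(z \right)} = - \frac{3}{4}$ ($J{\left(z \right)} = 3 \left(- \frac{1}{4}\right) = - \frac{3}{4}$)
$n{\left(F,y \right)} = - F + \frac{2 F}{F + y}$ ($n{\left(F,y \right)} = \frac{F + F}{y + F} - F = \frac{2 F}{F + y} - F = - F + \frac{2 F}{F + y}$)
$n^{2}{\left(12,J{\left(c{\left(-3,-1 \right)} \right)} \right)} = \left(\frac{12 \left(2 - 12 - - \frac{3}{4}\right)}{12 - \frac{3}{4}}\right)^{2} = \left(\frac{12 \left(2 - 12 + \frac{3}{4}\right)}{\frac{45}{4}}\right)^{2} = \left(12 \cdot \frac{4}{45} \left(- \frac{37}{4}\right)\right)^{2} = \left(- \frac{148}{15}\right)^{2} = \frac{21904}{225}$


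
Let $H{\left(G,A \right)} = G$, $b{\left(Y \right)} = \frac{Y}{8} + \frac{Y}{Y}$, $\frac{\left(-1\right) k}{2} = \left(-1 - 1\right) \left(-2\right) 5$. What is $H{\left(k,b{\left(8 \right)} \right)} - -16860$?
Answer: $16820$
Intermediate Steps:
$k = -40$ ($k = - 2 \left(-1 - 1\right) \left(-2\right) 5 = - 2 \left(-2\right) \left(-2\right) 5 = - 2 \cdot 4 \cdot 5 = \left(-2\right) 20 = -40$)
$b{\left(Y \right)} = 1 + \frac{Y}{8}$ ($b{\left(Y \right)} = Y \frac{1}{8} + 1 = \frac{Y}{8} + 1 = 1 + \frac{Y}{8}$)
$H{\left(k,b{\left(8 \right)} \right)} - -16860 = -40 - -16860 = -40 + 16860 = 16820$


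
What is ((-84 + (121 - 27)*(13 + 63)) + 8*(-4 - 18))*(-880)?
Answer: -6057920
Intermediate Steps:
((-84 + (121 - 27)*(13 + 63)) + 8*(-4 - 18))*(-880) = ((-84 + 94*76) + 8*(-22))*(-880) = ((-84 + 7144) - 176)*(-880) = (7060 - 176)*(-880) = 6884*(-880) = -6057920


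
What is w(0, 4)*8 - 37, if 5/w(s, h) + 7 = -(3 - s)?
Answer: -41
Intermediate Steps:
w(s, h) = 5/(-10 + s) (w(s, h) = 5/(-7 - (3 - s)) = 5/(-7 + (-3 + s)) = 5/(-10 + s))
w(0, 4)*8 - 37 = (5/(-10 + 0))*8 - 37 = (5/(-10))*8 - 37 = (5*(-⅒))*8 - 37 = -½*8 - 37 = -4 - 37 = -41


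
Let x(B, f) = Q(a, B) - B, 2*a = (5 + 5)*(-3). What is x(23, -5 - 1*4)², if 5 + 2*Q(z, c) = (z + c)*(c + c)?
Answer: 100489/4 ≈ 25122.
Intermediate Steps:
a = -15 (a = ((5 + 5)*(-3))/2 = (10*(-3))/2 = (½)*(-30) = -15)
Q(z, c) = -5/2 + c*(c + z) (Q(z, c) = -5/2 + ((z + c)*(c + c))/2 = -5/2 + ((c + z)*(2*c))/2 = -5/2 + (2*c*(c + z))/2 = -5/2 + c*(c + z))
x(B, f) = -5/2 + B² - 16*B (x(B, f) = (-5/2 + B² + B*(-15)) - B = (-5/2 + B² - 15*B) - B = -5/2 + B² - 16*B)
x(23, -5 - 1*4)² = (-5/2 + 23² - 16*23)² = (-5/2 + 529 - 368)² = (317/2)² = 100489/4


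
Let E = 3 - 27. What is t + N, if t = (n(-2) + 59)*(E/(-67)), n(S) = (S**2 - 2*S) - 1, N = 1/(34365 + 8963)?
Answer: 68631619/2902976 ≈ 23.642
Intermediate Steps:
N = 1/43328 ≈ 2.3080e-5
E = -24
n(S) = -1 + S**2 - 2*S
t = 1584/67 (t = ((-1 + (-2)**2 - 2*(-2)) + 59)*(-24/(-67)) = ((-1 + 4 + 4) + 59)*(-24*(-1/67)) = (7 + 59)*(24/67) = 66*(24/67) = 1584/67 ≈ 23.642)
t + N = 1584/67 + 1/43328 = 68631619/2902976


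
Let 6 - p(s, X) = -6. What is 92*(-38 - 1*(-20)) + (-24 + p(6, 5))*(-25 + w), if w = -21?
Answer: -1104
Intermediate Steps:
p(s, X) = 12 (p(s, X) = 6 - 1*(-6) = 6 + 6 = 12)
92*(-38 - 1*(-20)) + (-24 + p(6, 5))*(-25 + w) = 92*(-38 - 1*(-20)) + (-24 + 12)*(-25 - 21) = 92*(-38 + 20) - 12*(-46) = 92*(-18) + 552 = -1656 + 552 = -1104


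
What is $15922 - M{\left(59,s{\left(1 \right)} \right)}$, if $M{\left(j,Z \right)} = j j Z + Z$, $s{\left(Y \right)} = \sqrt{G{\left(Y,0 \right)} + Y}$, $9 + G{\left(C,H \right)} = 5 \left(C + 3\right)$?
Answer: $15922 - 6964 \sqrt{3} \approx 3860.0$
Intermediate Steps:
$G{\left(C,H \right)} = 6 + 5 C$ ($G{\left(C,H \right)} = -9 + 5 \left(C + 3\right) = -9 + 5 \left(3 + C\right) = -9 + \left(15 + 5 C\right) = 6 + 5 C$)
$s{\left(Y \right)} = \sqrt{6 + 6 Y}$ ($s{\left(Y \right)} = \sqrt{\left(6 + 5 Y\right) + Y} = \sqrt{6 + 6 Y}$)
$M{\left(j,Z \right)} = Z + Z j^{2}$ ($M{\left(j,Z \right)} = j^{2} Z + Z = Z j^{2} + Z = Z + Z j^{2}$)
$15922 - M{\left(59,s{\left(1 \right)} \right)} = 15922 - \sqrt{6 + 6 \cdot 1} \left(1 + 59^{2}\right) = 15922 - \sqrt{6 + 6} \left(1 + 3481\right) = 15922 - \sqrt{12} \cdot 3482 = 15922 - 2 \sqrt{3} \cdot 3482 = 15922 - 6964 \sqrt{3}$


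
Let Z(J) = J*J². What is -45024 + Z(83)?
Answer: 526763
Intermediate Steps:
Z(J) = J³
-45024 + Z(83) = -45024 + 83³ = -45024 + 571787 = 526763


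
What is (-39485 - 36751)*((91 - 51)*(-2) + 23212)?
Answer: -1763491152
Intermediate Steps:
(-39485 - 36751)*((91 - 51)*(-2) + 23212) = -76236*(40*(-2) + 23212) = -76236*(-80 + 23212) = -76236*23132 = -1763491152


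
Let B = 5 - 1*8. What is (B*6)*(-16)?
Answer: 288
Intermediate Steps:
B = -3 (B = 5 - 8 = -3)
(B*6)*(-16) = -3*6*(-16) = -18*(-16) = 288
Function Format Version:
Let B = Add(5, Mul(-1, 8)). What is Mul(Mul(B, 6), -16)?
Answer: 288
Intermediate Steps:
B = -3 (B = Add(5, -8) = -3)
Mul(Mul(B, 6), -16) = Mul(Mul(-3, 6), -16) = Mul(-18, -16) = 288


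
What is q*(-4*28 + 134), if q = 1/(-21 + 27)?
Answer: 11/3 ≈ 3.6667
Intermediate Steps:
q = ⅙ (q = 1/6 = ⅙ ≈ 0.16667)
q*(-4*28 + 134) = (-4*28 + 134)/6 = (-112 + 134)/6 = (⅙)*22 = 11/3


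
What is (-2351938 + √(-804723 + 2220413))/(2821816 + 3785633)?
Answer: -2351938/6607449 + √1415690/6607449 ≈ -0.35577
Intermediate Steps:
(-2351938 + √(-804723 + 2220413))/(2821816 + 3785633) = (-2351938 + √1415690)/6607449 = (-2351938 + √1415690)*(1/6607449) = -2351938/6607449 + √1415690/6607449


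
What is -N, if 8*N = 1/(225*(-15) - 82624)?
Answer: 1/687992 ≈ 1.4535e-6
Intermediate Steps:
N = -1/687992 (N = 1/(8*(225*(-15) - 82624)) = 1/(8*(-3375 - 82624)) = (1/8)/(-85999) = (1/8)*(-1/85999) = -1/687992 ≈ -1.4535e-6)
-N = -1*(-1/687992) = 1/687992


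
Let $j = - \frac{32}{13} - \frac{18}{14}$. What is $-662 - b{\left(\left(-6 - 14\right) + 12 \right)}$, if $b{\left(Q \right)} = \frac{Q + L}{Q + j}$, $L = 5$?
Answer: $- \frac{707951}{1069} \approx -662.26$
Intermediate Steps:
$j = - \frac{341}{91}$ ($j = \left(-32\right) \frac{1}{13} - \frac{9}{7} = - \frac{32}{13} - \frac{9}{7} = - \frac{341}{91} \approx -3.7473$)
$b{\left(Q \right)} = \frac{5 + Q}{- \frac{341}{91} + Q}$ ($b{\left(Q \right)} = \frac{Q + 5}{Q - \frac{341}{91}} = \frac{5 + Q}{- \frac{341}{91} + Q}$)
$-662 - b{\left(\left(-6 - 14\right) + 12 \right)} = -662 - \frac{91 \left(5 + \left(\left(-6 - 14\right) + 12\right)\right)}{-341 + 91 \left(\left(-6 - 14\right) + 12\right)} = -662 - \frac{91 \left(5 + \left(-20 + 12\right)\right)}{-341 + 91 \left(-20 + 12\right)} = -662 - \frac{91 \left(5 - 8\right)}{-341 + 91 \left(-8\right)} = -662 - 91 \frac{1}{-341 - 728} \left(-3\right) = -662 - 91 \frac{1}{-1069} \left(-3\right) = -662 - 91 \left(- \frac{1}{1069}\right) \left(-3\right) = -662 - \frac{273}{1069} = - \frac{707951}{1069}$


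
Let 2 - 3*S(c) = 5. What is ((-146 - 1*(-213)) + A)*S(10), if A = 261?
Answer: -328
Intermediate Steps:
S(c) = -1 (S(c) = ⅔ - ⅓*5 = ⅔ - 5/3 = -1)
((-146 - 1*(-213)) + A)*S(10) = ((-146 - 1*(-213)) + 261)*(-1) = ((-146 + 213) + 261)*(-1) = (67 + 261)*(-1) = 328*(-1) = -328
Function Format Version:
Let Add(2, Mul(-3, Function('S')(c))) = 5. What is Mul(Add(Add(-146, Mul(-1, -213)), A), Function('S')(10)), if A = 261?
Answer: -328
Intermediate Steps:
Function('S')(c) = -1 (Function('S')(c) = Add(Rational(2, 3), Mul(Rational(-1, 3), 5)) = Add(Rational(2, 3), Rational(-5, 3)) = -1)
Mul(Add(Add(-146, Mul(-1, -213)), A), Function('S')(10)) = Mul(Add(Add(-146, Mul(-1, -213)), 261), -1) = Mul(Add(Add(-146, 213), 261), -1) = Mul(Add(67, 261), -1) = Mul(328, -1) = -328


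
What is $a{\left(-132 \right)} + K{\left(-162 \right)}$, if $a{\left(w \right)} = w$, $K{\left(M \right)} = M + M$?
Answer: $-456$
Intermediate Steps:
$K{\left(M \right)} = 2 M$
$a{\left(-132 \right)} + K{\left(-162 \right)} = -132 + 2 \left(-162\right) = -132 - 324 = -456$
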